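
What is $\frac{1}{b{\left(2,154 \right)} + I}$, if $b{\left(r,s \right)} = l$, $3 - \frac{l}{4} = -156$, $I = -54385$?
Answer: $- \frac{1}{53749} \approx -1.8605 \cdot 10^{-5}$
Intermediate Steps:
$l = 636$ ($l = 12 - -624 = 12 + 624 = 636$)
$b{\left(r,s \right)} = 636$
$\frac{1}{b{\left(2,154 \right)} + I} = \frac{1}{636 - 54385} = \frac{1}{-53749} = - \frac{1}{53749}$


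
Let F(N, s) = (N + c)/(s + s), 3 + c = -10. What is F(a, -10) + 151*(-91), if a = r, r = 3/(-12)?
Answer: -1099227/80 ≈ -13740.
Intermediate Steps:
r = -¼ (r = 3*(-1/12) = -¼ ≈ -0.25000)
c = -13 (c = -3 - 10 = -13)
a = -¼ ≈ -0.25000
F(N, s) = (-13 + N)/(2*s) (F(N, s) = (N - 13)/(s + s) = (-13 + N)/((2*s)) = (-13 + N)*(1/(2*s)) = (-13 + N)/(2*s))
F(a, -10) + 151*(-91) = (½)*(-13 - ¼)/(-10) + 151*(-91) = (½)*(-⅒)*(-53/4) - 13741 = 53/80 - 13741 = -1099227/80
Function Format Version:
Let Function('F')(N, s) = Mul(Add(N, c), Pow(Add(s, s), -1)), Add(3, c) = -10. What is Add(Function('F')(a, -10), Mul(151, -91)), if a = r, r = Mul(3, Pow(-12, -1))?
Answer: Rational(-1099227, 80) ≈ -13740.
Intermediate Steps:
r = Rational(-1, 4) (r = Mul(3, Rational(-1, 12)) = Rational(-1, 4) ≈ -0.25000)
c = -13 (c = Add(-3, -10) = -13)
a = Rational(-1, 4) ≈ -0.25000
Function('F')(N, s) = Mul(Rational(1, 2), Pow(s, -1), Add(-13, N)) (Function('F')(N, s) = Mul(Add(N, -13), Pow(Add(s, s), -1)) = Mul(Add(-13, N), Pow(Mul(2, s), -1)) = Mul(Add(-13, N), Mul(Rational(1, 2), Pow(s, -1))) = Mul(Rational(1, 2), Pow(s, -1), Add(-13, N)))
Add(Function('F')(a, -10), Mul(151, -91)) = Add(Mul(Rational(1, 2), Pow(-10, -1), Add(-13, Rational(-1, 4))), Mul(151, -91)) = Add(Mul(Rational(1, 2), Rational(-1, 10), Rational(-53, 4)), -13741) = Add(Rational(53, 80), -13741) = Rational(-1099227, 80)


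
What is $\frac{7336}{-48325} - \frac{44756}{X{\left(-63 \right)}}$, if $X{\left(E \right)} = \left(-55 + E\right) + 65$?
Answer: $\frac{2162444892}{2561225} \approx 844.3$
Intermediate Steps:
$X{\left(E \right)} = 10 + E$
$\frac{7336}{-48325} - \frac{44756}{X{\left(-63 \right)}} = \frac{7336}{-48325} - \frac{44756}{10 - 63} = 7336 \left(- \frac{1}{48325}\right) - \frac{44756}{-53} = - \frac{7336}{48325} - - \frac{44756}{53} = - \frac{7336}{48325} + \frac{44756}{53} = \frac{2162444892}{2561225}$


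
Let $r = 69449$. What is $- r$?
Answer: $-69449$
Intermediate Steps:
$- r = \left(-1\right) 69449 = -69449$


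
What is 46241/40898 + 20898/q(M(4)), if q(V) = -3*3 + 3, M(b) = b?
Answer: -10953961/3146 ≈ -3481.9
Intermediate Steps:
q(V) = -6 (q(V) = -9 + 3 = -6)
46241/40898 + 20898/q(M(4)) = 46241/40898 + 20898/(-6) = 46241*(1/40898) + 20898*(-⅙) = 3557/3146 - 3483 = -10953961/3146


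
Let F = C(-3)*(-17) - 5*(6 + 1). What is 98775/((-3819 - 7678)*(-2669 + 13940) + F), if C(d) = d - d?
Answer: -98775/129582722 ≈ -0.00076225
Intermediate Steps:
C(d) = 0
F = -35 (F = 0*(-17) - 5*(6 + 1) = 0 - 5*7 = 0 - 35 = -35)
98775/((-3819 - 7678)*(-2669 + 13940) + F) = 98775/((-3819 - 7678)*(-2669 + 13940) - 35) = 98775/(-11497*11271 - 35) = 98775/(-129582687 - 35) = 98775/(-129582722) = 98775*(-1/129582722) = -98775/129582722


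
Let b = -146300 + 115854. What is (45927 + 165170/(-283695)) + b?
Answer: 878343425/56739 ≈ 15480.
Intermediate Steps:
b = -30446
(45927 + 165170/(-283695)) + b = (45927 + 165170/(-283695)) - 30446 = (45927 + 165170*(-1/283695)) - 30446 = (45927 - 33034/56739) - 30446 = 2605819019/56739 - 30446 = 878343425/56739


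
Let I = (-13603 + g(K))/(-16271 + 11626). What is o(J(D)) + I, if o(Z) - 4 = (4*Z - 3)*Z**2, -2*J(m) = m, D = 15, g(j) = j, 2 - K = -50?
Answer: -34360601/18580 ≈ -1849.3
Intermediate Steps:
K = 52 (K = 2 - 1*(-50) = 2 + 50 = 52)
I = 13551/4645 (I = (-13603 + 52)/(-16271 + 11626) = -13551/(-4645) = -13551*(-1/4645) = 13551/4645 ≈ 2.9173)
J(m) = -m/2
o(Z) = 4 + Z**2*(-3 + 4*Z) (o(Z) = 4 + (4*Z - 3)*Z**2 = 4 + (-3 + 4*Z)*Z**2 = 4 + Z**2*(-3 + 4*Z))
o(J(D)) + I = (4 - 3*(-1/2*15)**2 + 4*(-1/2*15)**3) + 13551/4645 = (4 - 3*(-15/2)**2 + 4*(-15/2)**3) + 13551/4645 = (4 - 3*225/4 + 4*(-3375/8)) + 13551/4645 = (4 - 675/4 - 3375/2) + 13551/4645 = -7409/4 + 13551/4645 = -34360601/18580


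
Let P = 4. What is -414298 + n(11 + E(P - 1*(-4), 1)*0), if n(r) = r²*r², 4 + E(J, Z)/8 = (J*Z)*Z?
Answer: -399657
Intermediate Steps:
E(J, Z) = -32 + 8*J*Z² (E(J, Z) = -32 + 8*((J*Z)*Z) = -32 + 8*(J*Z²) = -32 + 8*J*Z²)
n(r) = r⁴
-414298 + n(11 + E(P - 1*(-4), 1)*0) = -414298 + (11 + (-32 + 8*(4 - 1*(-4))*1²)*0)⁴ = -414298 + (11 + (-32 + 8*(4 + 4)*1)*0)⁴ = -414298 + (11 + (-32 + 8*8*1)*0)⁴ = -414298 + (11 + (-32 + 64)*0)⁴ = -414298 + (11 + 32*0)⁴ = -414298 + (11 + 0)⁴ = -414298 + 11⁴ = -414298 + 14641 = -399657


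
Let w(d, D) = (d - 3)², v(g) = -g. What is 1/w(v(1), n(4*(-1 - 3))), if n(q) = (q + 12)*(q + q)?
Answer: 1/16 ≈ 0.062500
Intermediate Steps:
n(q) = 2*q*(12 + q) (n(q) = (12 + q)*(2*q) = 2*q*(12 + q))
w(d, D) = (-3 + d)²
1/w(v(1), n(4*(-1 - 3))) = 1/((-3 - 1*1)²) = 1/((-3 - 1)²) = 1/((-4)²) = 1/16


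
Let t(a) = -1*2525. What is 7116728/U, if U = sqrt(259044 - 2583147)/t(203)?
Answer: 17969738200*I*sqrt(2324103)/2324103 ≈ 1.1787e+7*I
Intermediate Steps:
t(a) = -2525
U = -I*sqrt(2324103)/2525 (U = sqrt(259044 - 2583147)/(-2525) = sqrt(-2324103)*(-1/2525) = (I*sqrt(2324103))*(-1/2525) = -I*sqrt(2324103)/2525 ≈ -0.60376*I)
7116728/U = 7116728/((-I*sqrt(2324103)/2525)) = 7116728*(2525*I*sqrt(2324103)/2324103) = 17969738200*I*sqrt(2324103)/2324103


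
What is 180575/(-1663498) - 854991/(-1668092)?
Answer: 560530052809/1387433852908 ≈ 0.40401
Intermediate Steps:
180575/(-1663498) - 854991/(-1668092) = 180575*(-1/1663498) - 854991*(-1/1668092) = -180575/1663498 + 854991/1668092 = 560530052809/1387433852908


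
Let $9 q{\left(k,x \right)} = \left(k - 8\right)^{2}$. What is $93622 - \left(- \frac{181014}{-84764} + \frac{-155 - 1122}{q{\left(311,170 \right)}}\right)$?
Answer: $\frac{40475552308311}{432338782} \approx 93620.0$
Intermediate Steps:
$q{\left(k,x \right)} = \frac{\left(-8 + k\right)^{2}}{9}$ ($q{\left(k,x \right)} = \frac{\left(k - 8\right)^{2}}{9} = \frac{\left(-8 + k\right)^{2}}{9}$)
$93622 - \left(- \frac{181014}{-84764} + \frac{-155 - 1122}{q{\left(311,170 \right)}}\right) = 93622 - \left(- \frac{181014}{-84764} + \frac{-155 - 1122}{\frac{1}{9} \left(-8 + 311\right)^{2}}\right) = 93622 - \left(\left(-181014\right) \left(- \frac{1}{84764}\right) + \frac{-155 - 1122}{\frac{1}{9} \cdot 303^{2}}\right) = 93622 - \left(\frac{90507}{42382} - \frac{1277}{\frac{1}{9} \cdot 91809}\right) = 93622 - \left(\frac{90507}{42382} - \frac{1277}{10201}\right) = 93622 - \frac{869140093}{432338782} = \frac{40475552308311}{432338782}$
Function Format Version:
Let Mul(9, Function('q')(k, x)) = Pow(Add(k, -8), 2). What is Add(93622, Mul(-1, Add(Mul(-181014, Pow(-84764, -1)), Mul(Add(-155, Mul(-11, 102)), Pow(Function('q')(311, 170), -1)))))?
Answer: Rational(40475552308311, 432338782) ≈ 93620.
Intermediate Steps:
Function('q')(k, x) = Mul(Rational(1, 9), Pow(Add(-8, k), 2)) (Function('q')(k, x) = Mul(Rational(1, 9), Pow(Add(k, -8), 2)) = Mul(Rational(1, 9), Pow(Add(-8, k), 2)))
Add(93622, Mul(-1, Add(Mul(-181014, Pow(-84764, -1)), Mul(Add(-155, Mul(-11, 102)), Pow(Function('q')(311, 170), -1))))) = Add(93622, Mul(-1, Add(Mul(-181014, Pow(-84764, -1)), Mul(Add(-155, Mul(-11, 102)), Pow(Mul(Rational(1, 9), Pow(Add(-8, 311), 2)), -1))))) = Add(93622, Mul(-1, Add(Mul(-181014, Rational(-1, 84764)), Mul(Add(-155, -1122), Pow(Mul(Rational(1, 9), Pow(303, 2)), -1))))) = Add(93622, Mul(-1, Add(Rational(90507, 42382), Mul(-1277, Pow(Mul(Rational(1, 9), 91809), -1))))) = Add(93622, Mul(-1, Add(Rational(90507, 42382), Mul(-1277, Pow(10201, -1))))) = Add(93622, Mul(-1, Add(Rational(90507, 42382), Mul(-1277, Rational(1, 10201))))) = Add(93622, Mul(-1, Add(Rational(90507, 42382), Rational(-1277, 10201)))) = Add(93622, Mul(-1, Rational(869140093, 432338782))) = Add(93622, Rational(-869140093, 432338782)) = Rational(40475552308311, 432338782)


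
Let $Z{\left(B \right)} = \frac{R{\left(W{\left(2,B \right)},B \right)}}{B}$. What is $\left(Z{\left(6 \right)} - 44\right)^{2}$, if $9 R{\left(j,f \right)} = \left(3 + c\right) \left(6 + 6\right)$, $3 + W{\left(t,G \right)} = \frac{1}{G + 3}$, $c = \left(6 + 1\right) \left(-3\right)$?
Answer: $2304$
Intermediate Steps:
$c = -21$ ($c = 7 \left(-3\right) = -21$)
$W{\left(t,G \right)} = -3 + \frac{1}{3 + G}$ ($W{\left(t,G \right)} = -3 + \frac{1}{G + 3} = -3 + \frac{1}{3 + G}$)
$R{\left(j,f \right)} = -24$ ($R{\left(j,f \right)} = \frac{\left(3 - 21\right) \left(6 + 6\right)}{9} = \frac{\left(-18\right) 12}{9} = \frac{1}{9} \left(-216\right) = -24$)
$Z{\left(B \right)} = - \frac{24}{B}$
$\left(Z{\left(6 \right)} - 44\right)^{2} = \left(- \frac{24}{6} - 44\right)^{2} = \left(\left(-24\right) \frac{1}{6} - 44\right)^{2} = \left(-4 - 44\right)^{2} = \left(-48\right)^{2} = 2304$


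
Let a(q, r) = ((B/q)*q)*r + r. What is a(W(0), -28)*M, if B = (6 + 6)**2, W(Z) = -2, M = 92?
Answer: -373520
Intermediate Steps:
B = 144 (B = 12**2 = 144)
a(q, r) = 145*r (a(q, r) = ((144/q)*q)*r + r = 144*r + r = 145*r)
a(W(0), -28)*M = (145*(-28))*92 = -4060*92 = -373520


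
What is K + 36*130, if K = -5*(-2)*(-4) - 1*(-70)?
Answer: 4710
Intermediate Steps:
K = 30 (K = 10*(-4) + 70 = -40 + 70 = 30)
K + 36*130 = 30 + 36*130 = 30 + 4680 = 4710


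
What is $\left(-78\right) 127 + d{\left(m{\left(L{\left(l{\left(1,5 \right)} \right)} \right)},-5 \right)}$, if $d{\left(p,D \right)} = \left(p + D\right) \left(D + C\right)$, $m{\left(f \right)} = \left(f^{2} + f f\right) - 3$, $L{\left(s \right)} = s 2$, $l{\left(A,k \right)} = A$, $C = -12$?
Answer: $-9906$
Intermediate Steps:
$L{\left(s \right)} = 2 s$
$m{\left(f \right)} = -3 + 2 f^{2}$ ($m{\left(f \right)} = \left(f^{2} + f^{2}\right) - 3 = 2 f^{2} - 3 = -3 + 2 f^{2}$)
$d{\left(p,D \right)} = \left(-12 + D\right) \left(D + p\right)$ ($d{\left(p,D \right)} = \left(p + D\right) \left(D - 12\right) = \left(D + p\right) \left(-12 + D\right) = \left(-12 + D\right) \left(D + p\right)$)
$\left(-78\right) 127 + d{\left(m{\left(L{\left(l{\left(1,5 \right)} \right)} \right)},-5 \right)} = \left(-78\right) 127 - \left(-60 - 25 + 17 \left(-3 + 2 \left(2 \cdot 1\right)^{2}\right)\right) = -9906 + \left(25 + 60 - 12 \left(-3 + 2 \cdot 2^{2}\right) - 5 \left(-3 + 2 \cdot 2^{2}\right)\right) = -9906 + \left(25 + 60 - 12 \left(-3 + 2 \cdot 4\right) - 5 \left(-3 + 2 \cdot 4\right)\right) = -9906 + \left(25 + 60 - 12 \left(-3 + 8\right) - 5 \left(-3 + 8\right)\right) = -9906 + \left(25 + 60 - 60 - 25\right) = -9906 + 0 = -9906$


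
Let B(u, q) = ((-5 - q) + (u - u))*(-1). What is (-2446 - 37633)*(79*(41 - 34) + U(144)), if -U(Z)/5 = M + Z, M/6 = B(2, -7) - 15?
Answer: -13747097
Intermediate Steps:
B(u, q) = 5 + q (B(u, q) = ((-5 - q) + 0)*(-1) = (-5 - q)*(-1) = 5 + q)
M = -102 (M = 6*((5 - 7) - 15) = 6*(-2 - 15) = 6*(-17) = -102)
U(Z) = 510 - 5*Z (U(Z) = -5*(-102 + Z) = 510 - 5*Z)
(-2446 - 37633)*(79*(41 - 34) + U(144)) = (-2446 - 37633)*(79*(41 - 34) + (510 - 5*144)) = -40079*(79*7 + (510 - 720)) = -40079*(553 - 210) = -40079*343 = -13747097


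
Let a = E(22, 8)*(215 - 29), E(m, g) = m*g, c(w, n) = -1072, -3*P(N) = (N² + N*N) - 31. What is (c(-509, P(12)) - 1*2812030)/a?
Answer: -1406551/16368 ≈ -85.933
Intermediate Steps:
P(N) = 31/3 - 2*N²/3 (P(N) = -((N² + N*N) - 31)/3 = -((N² + N²) - 31)/3 = -(2*N² - 31)/3 = -(-31 + 2*N²)/3 = 31/3 - 2*N²/3)
E(m, g) = g*m
a = 32736 (a = (8*22)*(215 - 29) = 176*186 = 32736)
(c(-509, P(12)) - 1*2812030)/a = (-1072 - 1*2812030)/32736 = (-1072 - 2812030)*(1/32736) = -2813102*1/32736 = -1406551/16368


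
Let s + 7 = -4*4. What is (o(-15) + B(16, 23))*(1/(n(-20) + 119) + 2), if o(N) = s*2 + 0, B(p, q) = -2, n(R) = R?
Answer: -3184/33 ≈ -96.485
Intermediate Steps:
s = -23 (s = -7 - 4*4 = -7 - 16 = -23)
o(N) = -46 (o(N) = -23*2 + 0 = -46 + 0 = -46)
(o(-15) + B(16, 23))*(1/(n(-20) + 119) + 2) = (-46 - 2)*(1/(-20 + 119) + 2) = -48*(1/99 + 2) = -48*199/99 = -3184/33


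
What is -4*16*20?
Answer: -1280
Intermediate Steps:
-4*16*20 = -64*20 = -1280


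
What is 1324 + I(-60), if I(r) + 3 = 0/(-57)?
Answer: 1321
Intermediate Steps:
I(r) = -3 (I(r) = -3 + 0/(-57) = -3 + 0*(-1/57) = -3 + 0 = -3)
1324 + I(-60) = 1324 - 3 = 1321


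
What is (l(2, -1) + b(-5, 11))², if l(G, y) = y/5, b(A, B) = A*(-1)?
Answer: 576/25 ≈ 23.040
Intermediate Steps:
b(A, B) = -A
l(G, y) = y/5 (l(G, y) = y*(⅕) = y/5)
(l(2, -1) + b(-5, 11))² = ((⅕)*(-1) - 1*(-5))² = (-⅕ + 5)² = (24/5)² = 576/25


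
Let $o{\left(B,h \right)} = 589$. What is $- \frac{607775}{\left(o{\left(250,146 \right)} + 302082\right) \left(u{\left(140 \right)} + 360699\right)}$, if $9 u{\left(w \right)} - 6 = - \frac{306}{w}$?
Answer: $- \frac{127632750}{22926383613809} \approx -5.5671 \cdot 10^{-6}$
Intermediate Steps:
$u{\left(w \right)} = \frac{2}{3} - \frac{34}{w}$ ($u{\left(w \right)} = \frac{2}{3} + \frac{\left(-306\right) \frac{1}{w}}{9} = \frac{2}{3} - \frac{34}{w}$)
$- \frac{607775}{\left(o{\left(250,146 \right)} + 302082\right) \left(u{\left(140 \right)} + 360699\right)} = - \frac{607775}{\left(589 + 302082\right) \left(\left(\frac{2}{3} - \frac{34}{140}\right) + 360699\right)} = - \frac{607775}{302671 \left(\left(\frac{2}{3} - \frac{17}{70}\right) + 360699\right)} = - \frac{607775}{302671 \left(\frac{89}{210} + 360699\right)} = - \frac{607775}{302671 \cdot \frac{75746879}{210}} = - \frac{607775}{\frac{22926383613809}{210}} = \left(-607775\right) \frac{210}{22926383613809} = - \frac{127632750}{22926383613809}$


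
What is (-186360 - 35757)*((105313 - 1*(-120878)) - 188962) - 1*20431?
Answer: -8269214224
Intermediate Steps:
(-186360 - 35757)*((105313 - 1*(-120878)) - 188962) - 1*20431 = -222117*((105313 + 120878) - 188962) - 20431 = -222117*(226191 - 188962) - 20431 = -222117*37229 - 20431 = -8269193793 - 20431 = -8269214224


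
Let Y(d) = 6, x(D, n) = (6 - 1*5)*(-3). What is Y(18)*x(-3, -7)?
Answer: -18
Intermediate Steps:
x(D, n) = -3 (x(D, n) = (6 - 5)*(-3) = 1*(-3) = -3)
Y(18)*x(-3, -7) = 6*(-3) = -18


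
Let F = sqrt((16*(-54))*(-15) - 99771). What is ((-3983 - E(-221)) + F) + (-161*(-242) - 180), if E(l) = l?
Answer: 35020 + I*sqrt(86811) ≈ 35020.0 + 294.64*I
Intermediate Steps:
F = I*sqrt(86811) (F = sqrt(-864*(-15) - 99771) = sqrt(12960 - 99771) = sqrt(-86811) = I*sqrt(86811) ≈ 294.64*I)
((-3983 - E(-221)) + F) + (-161*(-242) - 180) = ((-3983 - 1*(-221)) + I*sqrt(86811)) + (-161*(-242) - 180) = ((-3983 + 221) + I*sqrt(86811)) + (38962 - 180) = (-3762 + I*sqrt(86811)) + 38782 = 35020 + I*sqrt(86811)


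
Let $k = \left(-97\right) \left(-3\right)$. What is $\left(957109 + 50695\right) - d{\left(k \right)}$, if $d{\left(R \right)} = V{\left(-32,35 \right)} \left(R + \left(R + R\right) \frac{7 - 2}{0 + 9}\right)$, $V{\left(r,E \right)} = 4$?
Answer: $\frac{3016040}{3} \approx 1.0053 \cdot 10^{6}$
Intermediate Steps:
$k = 291$
$d{\left(R \right)} = \frac{76 R}{9}$ ($d{\left(R \right)} = 4 \left(R + \left(R + R\right) \frac{7 - 2}{0 + 9}\right) = 4 \left(R + 2 R \frac{5}{9}\right) = 4 \left(R + \frac{10 R}{9}\right) = 4 \frac{19 R}{9} = \frac{76 R}{9}$)
$\left(957109 + 50695\right) - d{\left(k \right)} = \left(957109 + 50695\right) - \frac{76}{9} \cdot 291 = 1007804 - \frac{7372}{3} = \frac{3016040}{3}$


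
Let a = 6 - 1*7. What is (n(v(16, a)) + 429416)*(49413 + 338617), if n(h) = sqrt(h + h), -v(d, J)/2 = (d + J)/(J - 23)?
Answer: 166626290480 + 194015*sqrt(10) ≈ 1.6663e+11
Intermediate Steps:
a = -1 (a = 6 - 7 = -1)
v(d, J) = -2*(J + d)/(-23 + J) (v(d, J) = -2*(d + J)/(J - 23) = -2*(J + d)/(-23 + J))
n(h) = sqrt(2)*sqrt(h) (n(h) = sqrt(2*h) = sqrt(2)*sqrt(h))
(n(v(16, a)) + 429416)*(49413 + 338617) = (sqrt(2)*sqrt(2*(-1*(-1) - 1*16)/(-23 - 1)) + 429416)*(49413 + 338617) = (sqrt(2)*sqrt(2*(1 - 16)/(-24)) + 429416)*388030 = (sqrt(2)*sqrt(2*(-1/24)*(-15)) + 429416)*388030 = (sqrt(2)*sqrt(5/4) + 429416)*388030 = (sqrt(2)*(sqrt(5)/2) + 429416)*388030 = (sqrt(10)/2 + 429416)*388030 = (429416 + sqrt(10)/2)*388030 = 166626290480 + 194015*sqrt(10)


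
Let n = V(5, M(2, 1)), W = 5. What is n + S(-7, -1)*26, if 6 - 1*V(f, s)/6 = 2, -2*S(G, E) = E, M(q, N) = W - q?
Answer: 37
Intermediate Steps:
M(q, N) = 5 - q
S(G, E) = -E/2
V(f, s) = 24 (V(f, s) = 36 - 6*2 = 36 - 12 = 24)
n = 24
n + S(-7, -1)*26 = 24 - 1/2*(-1)*26 = 24 + (1/2)*26 = 24 + 13 = 37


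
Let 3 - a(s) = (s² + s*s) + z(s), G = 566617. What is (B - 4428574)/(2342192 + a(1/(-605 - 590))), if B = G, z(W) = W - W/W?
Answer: -45578273925/27642268133 ≈ -1.6489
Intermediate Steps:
z(W) = -1 + W (z(W) = W - 1*1 = W - 1 = -1 + W)
a(s) = 4 - s - 2*s² (a(s) = 3 - ((s² + s*s) + (-1 + s)) = 3 - ((s² + s²) + (-1 + s)) = 3 - (2*s² + (-1 + s)) = 3 - (-1 + s + 2*s²) = 3 + (1 - s - 2*s²) = 4 - s - 2*s²)
B = 566617
(B - 4428574)/(2342192 + a(1/(-605 - 590))) = (566617 - 4428574)/(2342192 + (4 - 1/(-605 - 590) - 2/(-605 - 590)²)) = -3861957/(2342192 + (4 - 1/(-1195) - 2*(1/(-1195))²)) = -3861957/(2342192 + (4 - 1*(-1/1195) - 2*(-1/1195)²)) = -3861957/(2342192 + (4 + 1/1195 - 2*1/1428025)) = -3861957/(2342192 + (4 + 1/1195 - 2/1428025)) = -3861957/(2342192 + 5713293/1428025) = -3861957/3344714444093/1428025 = -3861957*1428025/3344714444093 = -45578273925/27642268133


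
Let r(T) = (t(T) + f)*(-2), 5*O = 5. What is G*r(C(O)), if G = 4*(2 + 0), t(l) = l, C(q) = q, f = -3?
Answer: 32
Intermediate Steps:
O = 1 (O = (1/5)*5 = 1)
G = 8 (G = 4*2 = 8)
r(T) = 6 - 2*T (r(T) = (T - 3)*(-2) = (-3 + T)*(-2) = 6 - 2*T)
G*r(C(O)) = 8*(6 - 2*1) = 8*(6 - 2) = 8*4 = 32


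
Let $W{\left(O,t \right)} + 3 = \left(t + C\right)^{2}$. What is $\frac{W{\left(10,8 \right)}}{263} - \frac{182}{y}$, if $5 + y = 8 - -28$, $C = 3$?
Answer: $- \frac{44208}{8153} \approx -5.4223$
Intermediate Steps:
$W{\left(O,t \right)} = -3 + \left(3 + t\right)^{2}$ ($W{\left(O,t \right)} = -3 + \left(t + 3\right)^{2} = -3 + \left(3 + t\right)^{2}$)
$y = 31$ ($y = -5 + \left(8 - -28\right) = -5 + \left(8 + 28\right) = -5 + 36 = 31$)
$\frac{W{\left(10,8 \right)}}{263} - \frac{182}{y} = \frac{-3 + \left(3 + 8\right)^{2}}{263} - \frac{182}{31} = \left(-3 + 11^{2}\right) \frac{1}{263} - \frac{182}{31} = \left(-3 + 121\right) \frac{1}{263} - \frac{182}{31} = 118 \cdot \frac{1}{263} - \frac{182}{31} = \frac{118}{263} - \frac{182}{31} = - \frac{44208}{8153}$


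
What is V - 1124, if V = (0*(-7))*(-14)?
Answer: -1124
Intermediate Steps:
V = 0 (V = 0*(-14) = 0)
V - 1124 = 0 - 1124 = -1124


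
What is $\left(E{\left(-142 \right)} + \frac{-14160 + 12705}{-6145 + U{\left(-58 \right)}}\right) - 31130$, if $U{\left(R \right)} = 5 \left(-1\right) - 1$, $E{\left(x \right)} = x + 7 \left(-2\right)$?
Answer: $- \frac{192438731}{6151} \approx -31286.0$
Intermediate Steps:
$E{\left(x \right)} = -14 + x$ ($E{\left(x \right)} = x - 14 = -14 + x$)
$U{\left(R \right)} = -6$ ($U{\left(R \right)} = -5 - 1 = -6$)
$\left(E{\left(-142 \right)} + \frac{-14160 + 12705}{-6145 + U{\left(-58 \right)}}\right) - 31130 = \left(\left(-14 - 142\right) + \frac{-14160 + 12705}{-6145 - 6}\right) - 31130 = \left(-156 - \frac{1455}{-6151}\right) - 31130 = \left(-156 - - \frac{1455}{6151}\right) - 31130 = \left(-156 + \frac{1455}{6151}\right) - 31130 = - \frac{958101}{6151} - 31130 = - \frac{192438731}{6151}$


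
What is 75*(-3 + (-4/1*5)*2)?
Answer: -3225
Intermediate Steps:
75*(-3 + (-4/1*5)*2) = 75*(-3 + (-4*1*5)*2) = 75*(-3 - 4*5*2) = 75*(-3 - 20*2) = 75*(-3 - 40) = 75*(-43) = -3225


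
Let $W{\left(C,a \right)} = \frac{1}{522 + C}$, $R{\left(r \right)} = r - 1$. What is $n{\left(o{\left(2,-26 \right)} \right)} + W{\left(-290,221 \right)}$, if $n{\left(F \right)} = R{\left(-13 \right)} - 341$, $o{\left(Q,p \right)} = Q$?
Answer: $- \frac{82359}{232} \approx -355.0$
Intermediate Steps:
$R{\left(r \right)} = -1 + r$ ($R{\left(r \right)} = r - 1 = -1 + r$)
$n{\left(F \right)} = -355$ ($n{\left(F \right)} = \left(-1 - 13\right) - 341 = -14 - 341 = -355$)
$n{\left(o{\left(2,-26 \right)} \right)} + W{\left(-290,221 \right)} = -355 + \frac{1}{522 - 290} = -355 + \frac{1}{232} = - \frac{82359}{232}$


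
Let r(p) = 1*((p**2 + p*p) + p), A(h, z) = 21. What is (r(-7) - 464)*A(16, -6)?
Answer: -7833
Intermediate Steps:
r(p) = p + 2*p**2 (r(p) = 1*((p**2 + p**2) + p) = 1*(2*p**2 + p) = 1*(p + 2*p**2) = p + 2*p**2)
(r(-7) - 464)*A(16, -6) = (-7*(1 + 2*(-7)) - 464)*21 = (-7*(1 - 14) - 464)*21 = (-7*(-13) - 464)*21 = (91 - 464)*21 = -373*21 = -7833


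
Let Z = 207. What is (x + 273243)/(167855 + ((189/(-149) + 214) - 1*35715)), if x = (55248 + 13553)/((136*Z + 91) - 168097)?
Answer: 5693894600429/2757998778678 ≈ 2.0645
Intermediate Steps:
x = -68801/139854 (x = (55248 + 13553)/((136*207 + 91) - 168097) = 68801/((28152 + 91) - 168097) = 68801/(28243 - 168097) = 68801/(-139854) = 68801*(-1/139854) = -68801/139854 ≈ -0.49195)
(x + 273243)/(167855 + ((189/(-149) + 214) - 1*35715)) = (-68801/139854 + 273243)/(167855 + ((189/(-149) + 214) - 1*35715)) = 38214057721/(139854*(167855 + ((189*(-1/149) + 214) - 35715))) = 38214057721/(139854*(167855 + ((-189/149 + 214) - 35715))) = 38214057721/(139854*(167855 + (31697/149 - 35715))) = 38214057721/(139854*(167855 - 5289838/149)) = 38214057721/(139854*(19720557/149)) = (38214057721/139854)*(149/19720557) = 5693894600429/2757998778678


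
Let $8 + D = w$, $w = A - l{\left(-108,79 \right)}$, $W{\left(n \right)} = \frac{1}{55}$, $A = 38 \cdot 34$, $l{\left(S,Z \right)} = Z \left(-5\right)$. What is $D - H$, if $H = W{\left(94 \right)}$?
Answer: $\frac{92344}{55} \approx 1679.0$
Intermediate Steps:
$l{\left(S,Z \right)} = - 5 Z$
$A = 1292$
$W{\left(n \right)} = \frac{1}{55}$
$H = \frac{1}{55} \approx 0.018182$
$w = 1687$ ($w = 1292 - \left(-5\right) 79 = 1292 - -395 = 1292 + 395 = 1687$)
$D = 1679$ ($D = -8 + 1687 = 1679$)
$D - H = 1679 - \frac{1}{55} = \frac{92344}{55}$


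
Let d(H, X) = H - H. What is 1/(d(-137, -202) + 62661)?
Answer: 1/62661 ≈ 1.5959e-5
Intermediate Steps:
d(H, X) = 0
1/(d(-137, -202) + 62661) = 1/(0 + 62661) = 1/62661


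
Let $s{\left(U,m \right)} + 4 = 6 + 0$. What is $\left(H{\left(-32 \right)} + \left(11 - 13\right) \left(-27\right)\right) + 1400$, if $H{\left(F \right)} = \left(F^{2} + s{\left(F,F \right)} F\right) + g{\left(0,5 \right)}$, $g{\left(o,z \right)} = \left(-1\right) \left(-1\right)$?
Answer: $2415$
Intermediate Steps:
$g{\left(o,z \right)} = 1$
$s{\left(U,m \right)} = 2$ ($s{\left(U,m \right)} = -4 + \left(6 + 0\right) = -4 + 6 = 2$)
$H{\left(F \right)} = 1 + F^{2} + 2 F$ ($H{\left(F \right)} = \left(F^{2} + 2 F\right) + 1 = 1 + F^{2} + 2 F$)
$\left(H{\left(-32 \right)} + \left(11 - 13\right) \left(-27\right)\right) + 1400 = \left(\left(1 + \left(-32\right)^{2} + 2 \left(-32\right)\right) + \left(11 - 13\right) \left(-27\right)\right) + 1400 = \left(\left(1 + 1024 - 64\right) - -54\right) + 1400 = \left(961 + 54\right) + 1400 = 1015 + 1400 = 2415$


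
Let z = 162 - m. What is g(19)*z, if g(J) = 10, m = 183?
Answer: -210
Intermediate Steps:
z = -21 (z = 162 - 1*183 = 162 - 183 = -21)
g(19)*z = 10*(-21) = -210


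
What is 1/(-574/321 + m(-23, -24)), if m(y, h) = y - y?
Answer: -321/574 ≈ -0.55923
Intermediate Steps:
m(y, h) = 0
1/(-574/321 + m(-23, -24)) = 1/(-574/321 + 0) = 1/(-574/321) = -321/574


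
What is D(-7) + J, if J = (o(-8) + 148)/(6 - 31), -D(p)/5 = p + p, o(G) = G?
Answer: 322/5 ≈ 64.400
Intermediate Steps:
D(p) = -10*p (D(p) = -5*(p + p) = -10*p)
J = -28/5 (J = (-8 + 148)/(6 - 31) = 140/(-25) = 140*(-1/25) = -28/5 ≈ -5.6000)
D(-7) + J = -10*(-7) - 28/5 = 70 - 28/5 = 322/5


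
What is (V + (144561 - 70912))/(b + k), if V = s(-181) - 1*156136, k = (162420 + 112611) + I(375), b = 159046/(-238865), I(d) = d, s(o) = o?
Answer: -4936622955/16446173786 ≈ -0.30017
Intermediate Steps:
b = -159046/238865 (b = 159046*(-1/238865) = -159046/238865 ≈ -0.66584)
k = 275406 (k = (162420 + 112611) + 375 = 275031 + 375 = 275406)
V = -156317 (V = -181 - 1*156136 = -181 - 156136 = -156317)
(V + (144561 - 70912))/(b + k) = (-156317 + (144561 - 70912))/(-159046/238865 + 275406) = (-156317 + 73649)/(65784695144/238865) = -82668*238865/65784695144 = -4936622955/16446173786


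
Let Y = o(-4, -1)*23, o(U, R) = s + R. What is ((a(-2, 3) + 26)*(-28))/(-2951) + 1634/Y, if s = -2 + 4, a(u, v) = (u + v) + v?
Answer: 4841254/67873 ≈ 71.328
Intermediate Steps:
a(u, v) = u + 2*v
s = 2
o(U, R) = 2 + R
Y = 23 (Y = (2 - 1)*23 = 1*23 = 23)
((a(-2, 3) + 26)*(-28))/(-2951) + 1634/Y = (((-2 + 2*3) + 26)*(-28))/(-2951) + 1634/23 = (((-2 + 6) + 26)*(-28))*(-1/2951) + 1634*(1/23) = ((4 + 26)*(-28))*(-1/2951) + 1634/23 = (30*(-28))*(-1/2951) + 1634/23 = -840*(-1/2951) + 1634/23 = 840/2951 + 1634/23 = 4841254/67873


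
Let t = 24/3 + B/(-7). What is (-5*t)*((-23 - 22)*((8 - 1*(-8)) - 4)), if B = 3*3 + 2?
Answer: 121500/7 ≈ 17357.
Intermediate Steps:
B = 11 (B = 9 + 2 = 11)
t = 45/7 (t = 24/3 + 11/(-7) = 24*(⅓) + 11*(-⅐) = 8 - 11/7 = 45/7 ≈ 6.4286)
(-5*t)*((-23 - 22)*((8 - 1*(-8)) - 4)) = (-5*45/7)*((-23 - 22)*((8 - 1*(-8)) - 4)) = -(-10125)*((8 + 8) - 4)/7 = -(-10125)*(16 - 4)/7 = -(-10125)*12/7 = -225/7*(-540) = 121500/7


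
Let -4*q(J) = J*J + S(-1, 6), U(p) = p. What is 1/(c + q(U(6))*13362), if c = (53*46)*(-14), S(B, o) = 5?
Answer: -2/342185 ≈ -5.8448e-6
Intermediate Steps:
c = -34132 (c = 2438*(-14) = -34132)
q(J) = -5/4 - J²/4 (q(J) = -(J*J + 5)/4 = -(J² + 5)/4 = -(5 + J²)/4 = -5/4 - J²/4)
1/(c + q(U(6))*13362) = 1/(-34132 + (-5/4 - ¼*6²)*13362) = 1/(-34132 + (-5/4 - ¼*36)*13362) = 1/(-34132 + (-5/4 - 9)*13362) = 1/(-34132 - 41/4*13362) = 1/(-34132 - 273921/2) = 1/(-342185/2) = -2/342185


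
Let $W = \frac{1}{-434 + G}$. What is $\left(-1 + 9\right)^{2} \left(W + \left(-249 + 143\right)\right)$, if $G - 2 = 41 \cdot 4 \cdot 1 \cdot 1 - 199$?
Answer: $- \frac{3168192}{467} \approx -6784.1$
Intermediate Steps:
$G = -33$ ($G = 2 - \left(199 - 41 \cdot 4 \cdot 1 \cdot 1\right) = 2 - \left(199 - 41 \cdot 4 \cdot 1\right) = 2 + \left(41 \cdot 4 - 199\right) = 2 + \left(164 - 199\right) = 2 - 35 = -33$)
$W = - \frac{1}{467}$ ($W = \frac{1}{-434 - 33} = \frac{1}{-467} = - \frac{1}{467} \approx -0.0021413$)
$\left(-1 + 9\right)^{2} \left(W + \left(-249 + 143\right)\right) = \left(-1 + 9\right)^{2} \left(- \frac{1}{467} + \left(-249 + 143\right)\right) = 8^{2} \left(- \frac{1}{467} - 106\right) = 64 \left(- \frac{49503}{467}\right) = - \frac{3168192}{467}$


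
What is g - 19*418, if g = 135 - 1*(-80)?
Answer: -7727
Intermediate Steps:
g = 215 (g = 135 + 80 = 215)
g - 19*418 = 215 - 19*418 = 215 - 7942 = -7727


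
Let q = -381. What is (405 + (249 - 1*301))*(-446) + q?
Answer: -157819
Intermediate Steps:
(405 + (249 - 1*301))*(-446) + q = (405 + (249 - 1*301))*(-446) - 381 = (405 + (249 - 301))*(-446) - 381 = (405 - 52)*(-446) - 381 = 353*(-446) - 381 = -157438 - 381 = -157819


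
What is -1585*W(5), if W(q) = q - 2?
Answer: -4755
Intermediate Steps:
W(q) = -2 + q
-1585*W(5) = -1585*(-2 + 5) = -1585*3 = -4755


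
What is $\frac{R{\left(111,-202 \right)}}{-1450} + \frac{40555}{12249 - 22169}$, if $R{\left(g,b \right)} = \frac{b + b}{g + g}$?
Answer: $- \frac{652532341}{159662400} \approx -4.087$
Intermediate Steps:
$R{\left(g,b \right)} = \frac{b}{g}$ ($R{\left(g,b \right)} = \frac{2 b}{2 g} = 2 b \frac{1}{2 g} = \frac{b}{g}$)
$\frac{R{\left(111,-202 \right)}}{-1450} + \frac{40555}{12249 - 22169} = \frac{\left(-202\right) \frac{1}{111}}{-1450} + \frac{40555}{12249 - 22169} = \left(-202\right) \frac{1}{111} \left(- \frac{1}{1450}\right) + \frac{40555}{-9920} = \left(- \frac{202}{111}\right) \left(- \frac{1}{1450}\right) + 40555 \left(- \frac{1}{9920}\right) = \frac{101}{80475} - \frac{8111}{1984} = - \frac{652532341}{159662400}$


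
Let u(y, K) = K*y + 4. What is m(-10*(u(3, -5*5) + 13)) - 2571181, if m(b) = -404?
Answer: -2571585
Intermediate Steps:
u(y, K) = 4 + K*y
m(-10*(u(3, -5*5) + 13)) - 2571181 = -404 - 2571181 = -2571585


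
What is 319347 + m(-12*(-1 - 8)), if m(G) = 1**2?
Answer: 319348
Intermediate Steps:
m(G) = 1
319347 + m(-12*(-1 - 8)) = 319347 + 1 = 319348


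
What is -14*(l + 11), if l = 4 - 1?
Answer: -196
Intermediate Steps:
l = 3
-14*(l + 11) = -14*(3 + 11) = -14*14 = -196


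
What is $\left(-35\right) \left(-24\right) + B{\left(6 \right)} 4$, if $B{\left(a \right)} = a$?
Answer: $864$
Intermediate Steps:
$\left(-35\right) \left(-24\right) + B{\left(6 \right)} 4 = \left(-35\right) \left(-24\right) + 6 \cdot 4 = 840 + 24 = 864$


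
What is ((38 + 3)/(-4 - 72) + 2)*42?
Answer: 2331/38 ≈ 61.342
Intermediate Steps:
((38 + 3)/(-4 - 72) + 2)*42 = (41/(-76) + 2)*42 = (41*(-1/76) + 2)*42 = (-41/76 + 2)*42 = (111/76)*42 = 2331/38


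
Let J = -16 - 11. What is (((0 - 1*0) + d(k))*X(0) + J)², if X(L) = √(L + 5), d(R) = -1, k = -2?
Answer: (27 + √5)² ≈ 854.75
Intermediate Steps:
X(L) = √(5 + L)
J = -27
(((0 - 1*0) + d(k))*X(0) + J)² = (((0 - 1*0) - 1)*√(5 + 0) - 27)² = (((0 + 0) - 1)*√5 - 27)² = ((0 - 1)*√5 - 27)² = (-√5 - 27)² = (-27 - √5)²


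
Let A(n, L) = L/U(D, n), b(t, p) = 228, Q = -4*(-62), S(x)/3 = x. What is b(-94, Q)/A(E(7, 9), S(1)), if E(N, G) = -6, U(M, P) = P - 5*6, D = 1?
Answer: -2736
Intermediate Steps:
U(M, P) = -30 + P (U(M, P) = P - 30 = -30 + P)
S(x) = 3*x
Q = 248
A(n, L) = L/(-30 + n)
b(-94, Q)/A(E(7, 9), S(1)) = 228/(((3*1)/(-30 - 6))) = 228/((3/(-36))) = 228/((3*(-1/36))) = 228/(-1/12) = 228*(-12) = -2736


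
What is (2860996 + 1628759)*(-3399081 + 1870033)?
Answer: -6865050903240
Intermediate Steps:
(2860996 + 1628759)*(-3399081 + 1870033) = 4489755*(-1529048) = -6865050903240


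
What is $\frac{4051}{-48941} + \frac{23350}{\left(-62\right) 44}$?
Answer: $- \frac{576911739}{66755524} \approx -8.6422$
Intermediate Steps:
$\frac{4051}{-48941} + \frac{23350}{\left(-62\right) 44} = 4051 \left(- \frac{1}{48941}\right) + \frac{23350}{-2728} = - \frac{4051}{48941} + 23350 \left(- \frac{1}{2728}\right) = - \frac{4051}{48941} - \frac{11675}{1364} = - \frac{576911739}{66755524}$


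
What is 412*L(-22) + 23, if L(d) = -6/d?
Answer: 1489/11 ≈ 135.36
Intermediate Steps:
412*L(-22) + 23 = 412*(-6/(-22)) + 23 = 412*(-6*(-1/22)) + 23 = 412*(3/11) + 23 = 1236/11 + 23 = 1489/11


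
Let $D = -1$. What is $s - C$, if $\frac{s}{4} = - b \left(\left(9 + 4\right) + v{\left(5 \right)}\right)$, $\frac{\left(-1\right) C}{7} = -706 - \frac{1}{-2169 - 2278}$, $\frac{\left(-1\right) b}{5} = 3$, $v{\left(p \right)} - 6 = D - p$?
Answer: $- \frac{18508407}{4447} \approx -4162.0$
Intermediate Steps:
$v{\left(p \right)} = 5 - p$ ($v{\left(p \right)} = 6 - \left(1 + p\right) = 5 - p$)
$b = -15$ ($b = \left(-5\right) 3 = -15$)
$C = \frac{21977067}{4447}$ ($C = - 7 \left(-706 - \frac{1}{-2169 - 2278}\right) = - 7 \left(-706 - \frac{1}{-4447}\right) = - 7 \left(-706 - - \frac{1}{4447}\right) = - 7 \left(-706 + \frac{1}{4447}\right) = \left(-7\right) \left(- \frac{3139581}{4447}\right) = \frac{21977067}{4447} \approx 4942.0$)
$s = 780$ ($s = 4 \left(- \left(-15\right) \left(\left(9 + 4\right) + \left(5 - 5\right)\right)\right) = 4 \left(- \left(-15\right) \left(13 + \left(5 - 5\right)\right)\right) = 4 \left(- \left(-15\right) \left(13 + 0\right)\right) = 4 \left(- \left(-15\right) 13\right) = 4 \left(\left(-1\right) \left(-195\right)\right) = 4 \cdot 195 = 780$)
$s - C = 780 - \frac{21977067}{4447} = - \frac{18508407}{4447}$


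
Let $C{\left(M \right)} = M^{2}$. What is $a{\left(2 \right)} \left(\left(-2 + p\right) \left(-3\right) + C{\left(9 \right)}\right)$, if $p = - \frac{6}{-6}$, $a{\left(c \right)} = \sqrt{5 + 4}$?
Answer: $252$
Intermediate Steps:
$a{\left(c \right)} = 3$ ($a{\left(c \right)} = \sqrt{9} = 3$)
$p = 1$ ($p = \left(-6\right) \left(- \frac{1}{6}\right) = 1$)
$a{\left(2 \right)} \left(\left(-2 + p\right) \left(-3\right) + C{\left(9 \right)}\right) = 3 \left(\left(-2 + 1\right) \left(-3\right) + 9^{2}\right) = 3 \left(\left(-1\right) \left(-3\right) + 81\right) = 3 \left(3 + 81\right) = 3 \cdot 84 = 252$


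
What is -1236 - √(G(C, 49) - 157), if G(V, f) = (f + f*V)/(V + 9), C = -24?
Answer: -1236 - 2*I*√4605/15 ≈ -1236.0 - 9.048*I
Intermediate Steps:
G(V, f) = (f + V*f)/(9 + V)
-1236 - √(G(C, 49) - 157) = -1236 - √(49*(1 - 24)/(9 - 24) - 157) = -1236 - √(49*(-23)/(-15) - 157) = -1236 - √(49*(-1/15)*(-23) - 157) = -1236 - √(1127/15 - 157) = -1236 - √(-1228/15) = -1236 - 2*I*√4605/15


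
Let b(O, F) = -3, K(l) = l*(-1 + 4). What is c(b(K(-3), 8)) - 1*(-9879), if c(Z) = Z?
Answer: 9876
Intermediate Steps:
K(l) = 3*l (K(l) = l*3 = 3*l)
c(b(K(-3), 8)) - 1*(-9879) = -3 - 1*(-9879) = -3 + 9879 = 9876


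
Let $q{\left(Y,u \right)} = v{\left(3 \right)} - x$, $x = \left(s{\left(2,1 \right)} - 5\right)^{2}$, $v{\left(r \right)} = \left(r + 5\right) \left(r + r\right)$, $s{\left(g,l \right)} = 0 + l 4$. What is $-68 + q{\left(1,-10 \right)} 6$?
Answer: $214$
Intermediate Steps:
$s{\left(g,l \right)} = 4 l$ ($s{\left(g,l \right)} = 0 + 4 l = 4 l$)
$v{\left(r \right)} = 2 r \left(5 + r\right)$ ($v{\left(r \right)} = \left(5 + r\right) 2 r = 2 r \left(5 + r\right)$)
$x = 1$ ($x = \left(4 \cdot 1 - 5\right)^{2} = \left(4 - 5\right)^{2} = \left(-1\right)^{2} = 1$)
$q{\left(Y,u \right)} = 47$ ($q{\left(Y,u \right)} = 2 \cdot 3 \left(5 + 3\right) - 1 = 2 \cdot 3 \cdot 8 - 1 = 48 - 1 = 47$)
$-68 + q{\left(1,-10 \right)} 6 = -68 + 47 \cdot 6 = -68 + 282 = 214$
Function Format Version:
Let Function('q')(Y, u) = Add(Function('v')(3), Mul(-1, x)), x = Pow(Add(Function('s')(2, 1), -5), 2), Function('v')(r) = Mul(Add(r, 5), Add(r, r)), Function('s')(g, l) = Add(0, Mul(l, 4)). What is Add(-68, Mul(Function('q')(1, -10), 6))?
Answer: 214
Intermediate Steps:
Function('s')(g, l) = Mul(4, l) (Function('s')(g, l) = Add(0, Mul(4, l)) = Mul(4, l))
Function('v')(r) = Mul(2, r, Add(5, r)) (Function('v')(r) = Mul(Add(5, r), Mul(2, r)) = Mul(2, r, Add(5, r)))
x = 1 (x = Pow(Add(Mul(4, 1), -5), 2) = Pow(Add(4, -5), 2) = Pow(-1, 2) = 1)
Function('q')(Y, u) = 47 (Function('q')(Y, u) = Add(Mul(2, 3, Add(5, 3)), Mul(-1, 1)) = Add(Mul(2, 3, 8), -1) = Add(48, -1) = 47)
Add(-68, Mul(Function('q')(1, -10), 6)) = Add(-68, Mul(47, 6)) = Add(-68, 282) = 214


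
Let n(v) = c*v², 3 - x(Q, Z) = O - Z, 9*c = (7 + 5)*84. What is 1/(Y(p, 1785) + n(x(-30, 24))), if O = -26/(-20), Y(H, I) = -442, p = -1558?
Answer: 25/1838322 ≈ 1.3599e-5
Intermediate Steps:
O = 13/10 (O = -26*(-1/20) = 13/10 ≈ 1.3000)
c = 112 (c = ((7 + 5)*84)/9 = (12*84)/9 = (⅑)*1008 = 112)
x(Q, Z) = 17/10 + Z (x(Q, Z) = 3 - (13/10 - Z) = 3 + (-13/10 + Z) = 17/10 + Z)
n(v) = 112*v²
1/(Y(p, 1785) + n(x(-30, 24))) = 1/(-442 + 112*(17/10 + 24)²) = 1/(-442 + 112*(257/10)²) = 1/(-442 + 112*(66049/100)) = 1/(-442 + 1849372/25) = 1/(1838322/25) = 25/1838322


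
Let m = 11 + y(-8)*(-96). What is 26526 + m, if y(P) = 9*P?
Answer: 33449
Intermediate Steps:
m = 6923 (m = 11 + (9*(-8))*(-96) = 11 - 72*(-96) = 11 + 6912 = 6923)
26526 + m = 26526 + 6923 = 33449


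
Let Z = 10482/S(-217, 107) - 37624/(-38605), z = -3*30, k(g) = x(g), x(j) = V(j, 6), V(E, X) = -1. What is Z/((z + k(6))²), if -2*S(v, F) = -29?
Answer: 810406316/9270952145 ≈ 0.087414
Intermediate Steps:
x(j) = -1
S(v, F) = 29/2 (S(v, F) = -½*(-29) = 29/2)
k(g) = -1
z = -90
Z = 810406316/1119545 (Z = 10482/(29/2) - 37624/(-38605) = 10482*(2/29) - 37624*(-1/38605) = 20964/29 + 37624/38605 = 810406316/1119545 ≈ 723.87)
Z/((z + k(6))²) = 810406316/(1119545*((-90 - 1)²)) = 810406316/(1119545*((-91)²)) = (810406316/1119545)/8281 = (810406316/1119545)*(1/8281) = 810406316/9270952145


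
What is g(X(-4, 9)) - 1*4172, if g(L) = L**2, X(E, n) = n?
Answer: -4091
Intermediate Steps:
g(X(-4, 9)) - 1*4172 = 9**2 - 1*4172 = 81 - 4172 = -4091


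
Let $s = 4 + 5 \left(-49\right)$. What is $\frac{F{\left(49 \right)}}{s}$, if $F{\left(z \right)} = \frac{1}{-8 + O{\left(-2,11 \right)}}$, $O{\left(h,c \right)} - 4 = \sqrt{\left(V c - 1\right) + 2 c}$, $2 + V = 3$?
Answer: $- \frac{1}{964} - \frac{\sqrt{2}}{964} \approx -0.0025044$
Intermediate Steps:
$V = 1$ ($V = -2 + 3 = 1$)
$s = -241$ ($s = 4 - 245 = -241$)
$O{\left(h,c \right)} = 4 + \sqrt{-1 + 3 c}$ ($O{\left(h,c \right)} = 4 + \sqrt{\left(1 c - 1\right) + 2 c} = 4 + \sqrt{\left(c - 1\right) + 2 c} = 4 + \sqrt{\left(-1 + c\right) + 2 c} = 4 + \sqrt{-1 + 3 c}$)
$F{\left(z \right)} = \frac{1}{-4 + 4 \sqrt{2}}$ ($F{\left(z \right)} = \frac{1}{-8 + \left(4 + \sqrt{-1 + 3 \cdot 11}\right)} = \frac{1}{-8 + \left(4 + \sqrt{-1 + 33}\right)} = \frac{1}{-8 + \left(4 + \sqrt{32}\right)} = \frac{1}{-8 + \left(4 + 4 \sqrt{2}\right)} = \frac{1}{-4 + 4 \sqrt{2}}$)
$\frac{F{\left(49 \right)}}{s} = \frac{\frac{1}{4} + \frac{\sqrt{2}}{4}}{-241} = \left(\frac{1}{4} + \frac{\sqrt{2}}{4}\right) \left(- \frac{1}{241}\right) = - \frac{1}{964} - \frac{\sqrt{2}}{964}$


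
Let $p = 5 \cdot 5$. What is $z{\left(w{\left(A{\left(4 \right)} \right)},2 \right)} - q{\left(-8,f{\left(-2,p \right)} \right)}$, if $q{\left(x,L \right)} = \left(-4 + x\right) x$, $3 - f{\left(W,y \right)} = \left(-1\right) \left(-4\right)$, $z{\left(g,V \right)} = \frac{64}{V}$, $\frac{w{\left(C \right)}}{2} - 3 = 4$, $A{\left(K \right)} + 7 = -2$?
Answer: $-64$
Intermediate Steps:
$A{\left(K \right)} = -9$ ($A{\left(K \right)} = -7 - 2 = -9$)
$w{\left(C \right)} = 14$ ($w{\left(C \right)} = 6 + 2 \cdot 4 = 6 + 8 = 14$)
$p = 25$
$f{\left(W,y \right)} = -1$ ($f{\left(W,y \right)} = 3 - \left(-1\right) \left(-4\right) = 3 - 4 = -1$)
$q{\left(x,L \right)} = x \left(-4 + x\right)$
$z{\left(w{\left(A{\left(4 \right)} \right)},2 \right)} - q{\left(-8,f{\left(-2,p \right)} \right)} = \frac{64}{2} - - 8 \left(-4 - 8\right) = 64 \cdot \frac{1}{2} - \left(-8\right) \left(-12\right) = 32 - 96 = -64$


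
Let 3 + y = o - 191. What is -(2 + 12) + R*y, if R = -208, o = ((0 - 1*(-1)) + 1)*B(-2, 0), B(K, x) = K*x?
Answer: 40338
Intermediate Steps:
o = 0 (o = ((0 - 1*(-1)) + 1)*(-2*0) = ((0 + 1) + 1)*0 = (1 + 1)*0 = 2*0 = 0)
y = -194 (y = -3 + (0 - 191) = -3 - 191 = -194)
-(2 + 12) + R*y = -(2 + 12) - 208*(-194) = -1*14 + 40352 = -14 + 40352 = 40338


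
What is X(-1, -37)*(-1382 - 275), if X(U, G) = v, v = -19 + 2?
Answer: 28169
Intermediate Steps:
v = -17
X(U, G) = -17
X(-1, -37)*(-1382 - 275) = -17*(-1382 - 275) = -17*(-1657) = 28169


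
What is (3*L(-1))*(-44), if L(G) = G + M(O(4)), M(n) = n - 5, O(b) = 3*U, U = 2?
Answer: 0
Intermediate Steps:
O(b) = 6 (O(b) = 3*2 = 6)
M(n) = -5 + n
L(G) = 1 + G (L(G) = G + (-5 + 6) = G + 1 = 1 + G)
(3*L(-1))*(-44) = (3*(1 - 1))*(-44) = (3*0)*(-44) = 0*(-44) = 0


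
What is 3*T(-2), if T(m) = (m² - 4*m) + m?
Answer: 30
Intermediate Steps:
T(m) = m² - 3*m
3*T(-2) = 3*(-2*(-3 - 2)) = 3*(-2*(-5)) = 3*10 = 30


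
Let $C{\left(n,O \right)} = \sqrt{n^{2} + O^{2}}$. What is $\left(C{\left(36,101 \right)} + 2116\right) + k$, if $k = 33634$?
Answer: $35750 + \sqrt{11497} \approx 35857.0$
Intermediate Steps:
$C{\left(n,O \right)} = \sqrt{O^{2} + n^{2}}$
$\left(C{\left(36,101 \right)} + 2116\right) + k = \left(\sqrt{101^{2} + 36^{2}} + 2116\right) + 33634 = \left(\sqrt{10201 + 1296} + 2116\right) + 33634 = \left(\sqrt{11497} + 2116\right) + 33634 = \left(2116 + \sqrt{11497}\right) + 33634 = 35750 + \sqrt{11497}$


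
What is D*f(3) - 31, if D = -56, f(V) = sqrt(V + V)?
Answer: -31 - 56*sqrt(6) ≈ -168.17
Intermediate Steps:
f(V) = sqrt(2)*sqrt(V) (f(V) = sqrt(2*V) = sqrt(2)*sqrt(V))
D*f(3) - 31 = -56*sqrt(2)*sqrt(3) - 31 = -56*sqrt(6) - 31 = -31 - 56*sqrt(6)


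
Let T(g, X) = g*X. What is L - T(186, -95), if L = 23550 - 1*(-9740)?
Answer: 50960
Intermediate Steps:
T(g, X) = X*g
L = 33290 (L = 23550 + 9740 = 33290)
L - T(186, -95) = 33290 - (-95)*186 = 33290 - 1*(-17670) = 33290 + 17670 = 50960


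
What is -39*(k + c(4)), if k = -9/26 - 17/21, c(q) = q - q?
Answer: 631/14 ≈ 45.071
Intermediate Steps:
c(q) = 0
k = -631/546 (k = -9*1/26 - 17*1/21 = -9/26 - 17/21 = -631/546 ≈ -1.1557)
-39*(k + c(4)) = -39*(-631/546 + 0) = -39*(-631/546) = 631/14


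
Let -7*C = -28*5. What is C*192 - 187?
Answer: 3653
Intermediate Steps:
C = 20 (C = -(-4)*5 = -⅐*(-140) = 20)
C*192 - 187 = 20*192 - 187 = 3840 - 187 = 3653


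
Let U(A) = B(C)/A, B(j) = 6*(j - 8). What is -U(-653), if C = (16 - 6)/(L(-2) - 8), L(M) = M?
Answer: -54/653 ≈ -0.082695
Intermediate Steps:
C = -1 (C = (16 - 6)/(-2 - 8) = 10/(-10) = 10*(-⅒) = -1)
B(j) = -48 + 6*j (B(j) = 6*(-8 + j) = -48 + 6*j)
U(A) = -54/A (U(A) = (-48 + 6*(-1))/A = (-48 - 6)/A = -54/A)
-U(-653) = -(-54)/(-653) = -(-54)*(-1)/653 = -1*54/653 = -54/653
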